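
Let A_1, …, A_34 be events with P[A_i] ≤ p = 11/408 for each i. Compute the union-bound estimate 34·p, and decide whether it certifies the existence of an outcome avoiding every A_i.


Union bound: P[∪_{i=1}^{34} A_i] ≤ Σ_i P[A_i] ≤ 34·p = 34·(11/408) = 11/12.
Numerically: 11/12 ≈ 0.916667.
Is 11/12 < 1? YES.
Since P[∪ A_i] ≤ 11/12 < 1, the complement has P[∩ A_i^c] ≥ 1 − 11/12 = 1/12 > 0, so some outcome avoids every A_i.

34·p = 11/12 ≈ 0.916667; existence CERTIFIED by the union bound.


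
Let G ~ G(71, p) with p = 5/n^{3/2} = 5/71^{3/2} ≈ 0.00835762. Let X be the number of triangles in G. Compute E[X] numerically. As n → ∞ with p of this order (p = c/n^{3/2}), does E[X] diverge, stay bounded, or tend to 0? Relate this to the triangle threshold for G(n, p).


Number of potential triangles: C(71, 3) = 57155.
Each occurs with probability p³ ≈ (0.00835762)³ ≈ 5.83777623e-07.
By linearity: E[X] = C(71, 3)·p³ ≈ 57155 · 5.83777623e-07 ≈ 0.033366.
Since α = 3/2 > 1, p = c/n^{3/2} = o(1/n) is below the triangle threshold p ~ 1/n. Asymptotically E[X] ~ (c³/6)·n^{3(1−α)} = (5³/6)·n^{-1.5} → 0, so by Markov's inequality G has no triangles w.h.p.

E[X] ≈ 0.033366; in regime p = Θ(1/n^{3/2}) E[X] tends to 0 (below the triangle threshold p ~ 1/n).


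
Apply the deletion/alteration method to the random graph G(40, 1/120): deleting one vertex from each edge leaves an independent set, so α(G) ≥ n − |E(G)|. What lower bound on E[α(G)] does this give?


E[|E(G)|] = C(40, 2)·p = 780 · (1/120) = 13/2.
E[α(G)] ≥ n − E[|E(G)|] = 40 − 13/2 = 67/2.
Numerically: ≈ 33.5000.
(This is only a lower bound; the true E[α(G)] may be larger.)

E[α(G)] ≥ 67/2 ≈ 33.5000.


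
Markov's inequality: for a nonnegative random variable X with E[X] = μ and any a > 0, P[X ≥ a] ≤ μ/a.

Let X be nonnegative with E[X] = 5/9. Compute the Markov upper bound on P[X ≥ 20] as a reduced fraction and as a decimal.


μ = E[X] = 5/9, a = 20.
Markov: P[X ≥ 20] ≤ μ/a = (5/9)/20 = 1/36.
Numerically: ≈ 0.027778.
(Since a = 20 > μ = 0.555556, the bound 1/36 is < 1 and informative.)

P[X ≥ 20] ≤ 1/36 ≈ 0.027778.


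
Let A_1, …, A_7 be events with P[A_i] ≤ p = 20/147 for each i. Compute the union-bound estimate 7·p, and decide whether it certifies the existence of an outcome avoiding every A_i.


Union bound: P[∪_{i=1}^{7} A_i] ≤ Σ_i P[A_i] ≤ 7·p = 7·(20/147) = 20/21.
Numerically: 20/21 ≈ 0.952381.
Is 20/21 < 1? YES.
Since P[∪ A_i] ≤ 20/21 < 1, the complement has P[∩ A_i^c] ≥ 1 − 20/21 = 1/21 > 0, so some outcome avoids every A_i.

7·p = 20/21 ≈ 0.952381; existence CERTIFIED by the union bound.


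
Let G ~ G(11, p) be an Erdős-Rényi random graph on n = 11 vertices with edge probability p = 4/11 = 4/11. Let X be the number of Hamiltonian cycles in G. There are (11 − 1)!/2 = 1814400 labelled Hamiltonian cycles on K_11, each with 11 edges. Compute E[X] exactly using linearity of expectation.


K_11 has (11 − 1)!/2 = 1814400 labelled Hamiltonian cycles.
For each such Hamiltonian cycle H, let X_H = 1 if all 11 edges of H are present in G. Then P[X_H = 1] = p^{11} = (4/11)^{11} = 4194304/285311670611.
Summing the indicators: E[X] = Σ_H E[X_H] = 1814400 · p^{11} = 1814400 · 4194304/285311670611 = 7610145177600/285311670611.
Numerically: E[X] ≈ 26.673.

E[X] = 1814400 · (4/11)^{11} = 7610145177600/285311670611 ≈ 26.673.


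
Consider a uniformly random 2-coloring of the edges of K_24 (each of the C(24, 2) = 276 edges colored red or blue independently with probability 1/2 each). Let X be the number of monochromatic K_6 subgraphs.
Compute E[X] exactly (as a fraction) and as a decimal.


Let X = Σ_S X_S over the C(24, 6) = 134596 subsets S of size 6, where X_S = 1 if the K_6 on S is monochromatic.
For a fixed S, the K_6 on S has C(6, 2) = 15 edges. P[all 15 edges red] = (1/2)^15, and likewise for blue, so P[monochromatic] = 2·(1/2)^15 = 2^{1 − 15} = 1/16384.
Summing: E[X] = C(24, 6) · 2^{1 − 15} = 134596 · 1/16384 = 33649/4096.
Numerically: E[X] ≈ 8.2151.

E[X] = C(24,6)·2^(1−C(6,2)) = 33649/4096 ≈ 8.2151.


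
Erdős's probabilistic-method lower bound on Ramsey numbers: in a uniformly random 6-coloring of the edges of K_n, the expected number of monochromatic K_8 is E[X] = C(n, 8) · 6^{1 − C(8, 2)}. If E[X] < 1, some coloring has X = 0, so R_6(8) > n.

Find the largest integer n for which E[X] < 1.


We need C(n, 8) · 6^{1 − 28} < 1, i.e. C(n, 8) < 6^{28 − 1} = 1023490369077469249536.
Check values of n near the boundary:
  n = 1592: C(1592, 8) = 1005480414540892933435; 1005480414540892933435 < 1023490369077469249536? YES
  n = 1593: C(1593, 8) = 1010555394551193970323; 1010555394551193970323 < 1023490369077469249536? YES
  n = 1594: C(1594, 8) = 1015652773590544255167; 1015652773590544255167 < 1023490369077469249536? YES
  n = 1595: C(1595, 8) = 1020772636343363633895; 1020772636343363633895 < 1023490369077469249536? YES
  n = 1596: C(1596, 8) = 1025915067760710553965; 1025915067760710553965 < 1023490369077469249536? NO
  n = 1597: C(1597, 8) = 1031080153060953275445; 1031080153060953275445 < 1023490369077469249536? NO
The largest n with C(n, 8) < 1023490369077469249536 is n = 1595 (where E[X] = 113419181815929292655/113721152119718805504 ≈ 0.99734). Hence R_6(8) > 1595, i.e. R_6(8) ≥ 1596.

Largest n = 1595; hence R_6(8) > 1595.


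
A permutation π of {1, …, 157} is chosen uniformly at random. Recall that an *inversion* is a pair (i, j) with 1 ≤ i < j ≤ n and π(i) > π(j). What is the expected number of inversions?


Write X = Σ X_I over the C(157, 2) = 12246 pairs i < j, with X_I the indicator of one inversion.
There are 12246 indicators.
For each fixed pair i < j, the values π(i) and π(j) are two distinct elements of {1, …, 157} in uniformly random order; by symmetry P[π(i) > π(j)] = 1/2.
By linearity: E[X] = 12246 · (1/2) = C(157, 2) · (1/2) = 12246/2 = 6123 ≈ 6123.000000.

E[X] = 6123 = 6123.000000.


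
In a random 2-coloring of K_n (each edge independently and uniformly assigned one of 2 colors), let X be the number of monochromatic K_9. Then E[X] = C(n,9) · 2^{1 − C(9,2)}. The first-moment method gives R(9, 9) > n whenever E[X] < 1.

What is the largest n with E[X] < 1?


We need C(n, 9) · 2^{1 − 36} < 1, i.e. C(n, 9) < 2^{36 − 1} = 34359738368.
Check values of n near the boundary:
  n = 60: C(60, 9) = 14783142660; 14783142660 < 34359738368? YES
  n = 61: C(61, 9) = 17341763505; 17341763505 < 34359738368? YES
  n = 62: C(62, 9) = 20286591270; 20286591270 < 34359738368? YES
  n = 63: C(63, 9) = 23667689815; 23667689815 < 34359738368? YES
  n = 64: C(64, 9) = 27540584512; 27540584512 < 34359738368? YES
  n = 65: C(65, 9) = 31966749880; 31966749880 < 34359738368? YES
  n = 66: C(66, 9) = 37014131440; 37014131440 < 34359738368? NO
  n = 67: C(67, 9) = 42757703560; 42757703560 < 34359738368? NO
  n = 68: C(68, 9) = 49280065120; 49280065120 < 34359738368? NO
The largest n with C(n, 9) < 34359738368 is n = 65 (where E[X] = 3995843735/4294967296 ≈ 0.9304). Hence R(9, 9) > 65, i.e. R(9, 9) ≥ 66.

Largest n = 65; hence R(9, 9) > 65.


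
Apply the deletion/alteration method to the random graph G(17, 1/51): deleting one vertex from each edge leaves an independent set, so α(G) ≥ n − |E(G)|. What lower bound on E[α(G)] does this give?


E[|E(G)|] = C(17, 2)·p = 136 · (1/51) = 8/3.
E[α(G)] ≥ n − E[|E(G)|] = 17 − 8/3 = 43/3.
Numerically: ≈ 14.333333.
(This is only a lower bound; the true E[α(G)] may be larger.)

E[α(G)] ≥ 43/3 ≈ 14.333333.


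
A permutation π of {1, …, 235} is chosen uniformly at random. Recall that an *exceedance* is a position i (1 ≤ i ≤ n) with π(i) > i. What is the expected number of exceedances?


Write X = Σ_{i=1}^{235} X_i, where X_i = 1_{π(i) > i}.
For each fixed i, π(i) is uniform over {1, …, 235} (marginal of a uniform permutation), so P[π(i) > i] = (n − i)/n. Summing: Σ_{i=1}^{235} (n − i)/n = (0 + 1 + … + 234)/235 = 235(235 − 1)/(2·235) = (235 − 1)/2.
Hence E[X] = Σ_{i=1}^{235} (235 − i)/235 = 117 ≈ 117.00000.

E[X] = 117 = 117.00000.


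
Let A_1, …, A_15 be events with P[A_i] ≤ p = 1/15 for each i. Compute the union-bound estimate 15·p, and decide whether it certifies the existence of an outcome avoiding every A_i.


Union bound: P[∪_{i=1}^{15} A_i] ≤ Σ_i P[A_i] ≤ 15·p = 15·(1/15) = 1.
Numerically: 1 ≈ 1.00000.
Is 1 < 1? NO.
Since the bound 1 is ≥ 1, the union bound is uninformative here; it does NOT by itself certify existence.

15·p = 1 ≈ 1.00000; existence NOT certified by the union bound.


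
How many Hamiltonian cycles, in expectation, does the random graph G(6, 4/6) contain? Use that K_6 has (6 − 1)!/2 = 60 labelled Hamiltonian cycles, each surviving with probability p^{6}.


K_6 has (6 − 1)!/2 = 60 labelled Hamiltonian cycles.
For each such Hamiltonian cycle H, let X_H = 1 if all 6 edges of H are present in G. Then P[X_H = 1] = p^{6} = (2/3)^{6} = 64/729.
Summing the indicators: E[X] = Σ_H E[X_H] = 60 · p^{6} = 60 · 64/729 = 1280/243.
Numerically: E[X] ≈ 5.27.

E[X] = 60 · (2/3)^{6} = 1280/243 ≈ 5.27.


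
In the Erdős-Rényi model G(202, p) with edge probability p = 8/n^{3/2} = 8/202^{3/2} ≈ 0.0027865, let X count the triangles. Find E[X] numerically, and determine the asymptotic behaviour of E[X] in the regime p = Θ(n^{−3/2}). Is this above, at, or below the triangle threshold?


Number of potential triangles: C(202, 3) = 1353400.
Each occurs with probability p³ ≈ (0.0027865)³ ≈ 2.1636589e-08.
By linearity: E[X] = C(202, 3)·p³ ≈ 1353400 · 2.1636589e-08 ≈ 0.02928.
Since α = 3/2 > 1, p = c/n^{3/2} = o(1/n) is below the triangle threshold p ~ 1/n. Asymptotically E[X] ~ (c³/6)·n^{3(1−α)} = (8³/6)·n^{-1.5} → 0, so by Markov's inequality G has no triangles w.h.p.

E[X] ≈ 0.02928; in regime p = Θ(1/n^{3/2}) E[X] tends to 0 (below the triangle threshold p ~ 1/n).


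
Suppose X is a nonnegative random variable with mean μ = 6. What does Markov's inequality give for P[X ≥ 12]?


μ = E[X] = 6, a = 12.
Markov: P[X ≥ 12] ≤ μ/a = (6)/12 = 1/2.
Numerically: ≈ 0.500000.
(Since a = 12 > μ = 6.000000, the bound 1/2 is < 1 and informative.)

P[X ≥ 12] ≤ 1/2 ≈ 0.500000.


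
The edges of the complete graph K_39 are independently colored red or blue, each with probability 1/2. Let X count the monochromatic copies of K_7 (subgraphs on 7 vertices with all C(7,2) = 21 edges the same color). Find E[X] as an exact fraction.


Let X = Σ_S X_S over the C(39, 7) = 15380937 subsets S of size 7, where X_S = 1 if the K_7 on S is monochromatic.
For a fixed S, the K_7 on S has C(7, 2) = 21 edges. P[all 21 edges red] = (1/2)^21, and likewise for blue, so P[monochromatic] = 2·(1/2)^21 = 2^{1 − 21} = 1/1048576.
Summing: E[X] = C(39, 7) · 2^{1 − 21} = 15380937 · 1/1048576 = 15380937/1048576.
Numerically: E[X] ≈ 14.66840.

E[X] = C(39,7)·2^(1−C(7,2)) = 15380937/1048576 ≈ 14.66840.


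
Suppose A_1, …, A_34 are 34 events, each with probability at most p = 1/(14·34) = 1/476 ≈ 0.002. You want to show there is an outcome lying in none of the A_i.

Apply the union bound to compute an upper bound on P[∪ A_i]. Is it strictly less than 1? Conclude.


Union bound: P[∪_{i=1}^{34} A_i] ≤ Σ_i P[A_i] ≤ 34·p = 34·(1/476) = 1/14.
Numerically: 1/14 ≈ 0.071.
Is 1/14 < 1? YES.
Since P[∪ A_i] ≤ 1/14 < 1, the complement has P[∩ A_i^c] ≥ 1 − 1/14 = 13/14 > 0, so some outcome avoids every A_i.

34·p = 1/14 ≈ 0.071; existence CERTIFIED by the union bound.


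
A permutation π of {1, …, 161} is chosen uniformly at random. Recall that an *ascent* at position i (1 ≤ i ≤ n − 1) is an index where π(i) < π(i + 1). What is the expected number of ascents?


Write X = Σ X_I over i = 1, …, 160, with X_I the indicator of one ascent.
There are 160 indicators.
For each fixed i, the pair (π(i), π(i+1)) is a uniformly random ordered pair of distinct values from {1, …, 161}; by symmetry P[π(i) < π(i+1)] = 1/2.
By linearity: E[X] = 160 · (1/2) = (161 − 1) · (1/2) = 80 ≈ 80.000.

E[X] = 80 = 80.000.


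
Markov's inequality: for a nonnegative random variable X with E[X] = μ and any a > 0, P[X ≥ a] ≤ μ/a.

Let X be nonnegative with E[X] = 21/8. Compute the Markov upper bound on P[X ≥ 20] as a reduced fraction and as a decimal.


μ = E[X] = 21/8, a = 20.
Markov: P[X ≥ 20] ≤ μ/a = (21/8)/20 = 21/160.
Numerically: ≈ 0.1313.
(Since a = 20 > μ = 2.6250, the bound 21/160 is < 1 and informative.)

P[X ≥ 20] ≤ 21/160 ≈ 0.1313.


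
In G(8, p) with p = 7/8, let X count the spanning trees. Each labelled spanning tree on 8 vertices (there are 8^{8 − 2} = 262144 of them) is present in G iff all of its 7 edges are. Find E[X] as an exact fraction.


K_8 has 8^{8 − 2} = 262144 labelled spanning trees.
For each such spanning tree H, let X_H = 1 if all 7 edges of H are present in G. Then P[X_H = 1] = p^{7} = (7/8)^{7} = 823543/2097152.
Summing the indicators: E[X] = Σ_H E[X_H] = 262144 · p^{7} = 262144 · 823543/2097152 = 823543/8.
Numerically: E[X] ≈ 102943.

E[X] = 262144 · (7/8)^{7} = 823543/8 ≈ 102943.


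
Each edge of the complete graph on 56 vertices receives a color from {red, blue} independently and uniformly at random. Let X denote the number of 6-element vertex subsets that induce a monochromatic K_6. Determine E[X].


Let X = Σ_S X_S over the C(56, 6) = 32468436 subsets S of size 6, where X_S = 1 if the K_6 on S is monochromatic.
For a fixed S, the K_6 on S has C(6, 2) = 15 edges. P[all 15 edges red] = (1/2)^15, and likewise for blue, so P[monochromatic] = 2·(1/2)^15 = 2^{1 − 15} = 1/16384.
By linearity: E[X] = C(56, 6) · 2^{1 − 15} = 32468436 · 1/16384 = 8117109/4096.
Numerically: E[X] ≈ 1981.716.

E[X] = C(56,6)·2^(1−C(6,2)) = 8117109/4096 ≈ 1981.716.


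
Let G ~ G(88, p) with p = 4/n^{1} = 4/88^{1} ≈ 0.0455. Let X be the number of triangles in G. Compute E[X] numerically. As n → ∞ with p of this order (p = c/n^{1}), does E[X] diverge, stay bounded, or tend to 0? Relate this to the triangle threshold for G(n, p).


Number of potential triangles: C(88, 3) = 109736.
Each occurs with probability p³ ≈ (0.0455)³ ≈ 9.39144e-05.
By linearity: E[X] = C(88, 3)·p³ ≈ 109736 · 9.39144e-05 ≈ 10.306.
Here α = 1, so p = 4/n is exactly at the triangle threshold p ~ 1/n. Asymptotically E[X] → c³/6 = 4³/6 = 32/3 ≈ 10.667, a bounded constant. In this regime the triangle count is asymptotically Poisson(c³/6).

E[X] ≈ 10.306; in regime p = Θ(1/n^{1}) E[X] stays bounded (at the triangle threshold p ~ 1/n).


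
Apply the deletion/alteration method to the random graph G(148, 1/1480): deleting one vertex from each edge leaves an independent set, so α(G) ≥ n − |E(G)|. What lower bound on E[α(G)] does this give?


E[|E(G)|] = C(148, 2)·p = 10878 · (1/1480) = 147/20.
E[α(G)] ≥ n − E[|E(G)|] = 148 − 147/20 = 2813/20.
Numerically: ≈ 140.650.
(This is only a lower bound; the true E[α(G)] may be larger.)

E[α(G)] ≥ 2813/20 ≈ 140.650.


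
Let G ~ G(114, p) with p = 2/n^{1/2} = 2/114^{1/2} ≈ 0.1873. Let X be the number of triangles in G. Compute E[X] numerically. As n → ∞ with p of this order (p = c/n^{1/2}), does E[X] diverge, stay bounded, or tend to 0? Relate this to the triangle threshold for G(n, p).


Number of potential triangles: C(114, 3) = 240464.
Each occurs with probability p³ ≈ (0.1873)³ ≈ 6.572532e-03.
By linearity: E[X] = C(114, 3)·p³ ≈ 240464 · 6.572532e-03 ≈ 1580.4573.
Since α = 1/2 < 1, p = c/n^{1/2} ≫ 1/n is above the triangle threshold p ~ 1/n. Asymptotically E[X] ~ (c³/6)·n^{3(1−α)} = (2³/6)·n^{1.5} → ∞; triangles are abundant w.h.p.

E[X] ≈ 1580.4573; in regime p = Θ(1/n^{1/2}) E[X] diverges (above the triangle threshold p ~ 1/n).


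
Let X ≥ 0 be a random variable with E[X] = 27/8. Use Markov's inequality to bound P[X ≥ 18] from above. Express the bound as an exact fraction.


μ = E[X] = 27/8, a = 18.
Markov: P[X ≥ 18] ≤ μ/a = (27/8)/18 = 3/16.
Numerically: ≈ 0.188.
(Since a = 18 > μ = 3.375, the bound 3/16 is < 1 and informative.)

P[X ≥ 18] ≤ 3/16 ≈ 0.188.


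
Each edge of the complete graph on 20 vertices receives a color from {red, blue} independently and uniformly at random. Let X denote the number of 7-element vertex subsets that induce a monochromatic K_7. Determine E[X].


Let X = Σ_S X_S over the C(20, 7) = 77520 subsets S of size 7, where X_S = 1 if the K_7 on S is monochromatic.
For a fixed S, the K_7 on S has C(7, 2) = 21 edges. P[all 21 edges red] = (1/2)^21, and likewise for blue, so P[monochromatic] = 2·(1/2)^21 = 2^{1 − 21} = 1/1048576.
By linearity of expectation: E[X] = C(20, 7) · 2^{1 − 21} = 77520 · 1/1048576 = 4845/65536.
Numerically: E[X] ≈ 0.074.

E[X] = C(20,7)·2^(1−C(7,2)) = 4845/65536 ≈ 0.074.


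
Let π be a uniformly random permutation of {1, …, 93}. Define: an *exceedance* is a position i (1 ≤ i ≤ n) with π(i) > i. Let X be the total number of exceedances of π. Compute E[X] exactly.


Write X = Σ_{i=1}^{93} X_i, where X_i = 1_{π(i) > i}.
For each fixed i, π(i) is uniform over {1, …, 93} (marginal of a uniform permutation), so P[π(i) > i] = (n − i)/n. Summing: Σ_{i=1}^{93} (n − i)/n = (0 + 1 + … + 92)/93 = 93(93 − 1)/(2·93) = (93 − 1)/2.
Hence E[X] = Σ_{i=1}^{93} (93 − i)/93 = 46 ≈ 46.00000.

E[X] = 46 = 46.00000.


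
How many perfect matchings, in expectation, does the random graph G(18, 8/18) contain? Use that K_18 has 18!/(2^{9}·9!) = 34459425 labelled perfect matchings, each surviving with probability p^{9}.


K_18 has 18!/(2^{9}·9!) = 34459425 labelled perfect matchings.
For each such perfect matching H, let X_H = 1 if all 9 edges of H are present in G. Then P[X_H = 1] = p^{9} = (4/9)^{9} = 262144/387420489.
By linearity: E[X] = Σ_H E[X_H] = 34459425 · p^{9} = 34459425 · 262144/387420489 = 111522611200/4782969.
Numerically: E[X] ≈ 23316.6.

E[X] = 34459425 · (4/9)^{9} = 111522611200/4782969 ≈ 23316.6.


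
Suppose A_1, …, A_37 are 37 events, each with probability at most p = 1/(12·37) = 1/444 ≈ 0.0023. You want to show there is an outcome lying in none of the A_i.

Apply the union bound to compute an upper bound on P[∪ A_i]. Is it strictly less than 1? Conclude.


Union bound: P[∪_{i=1}^{37} A_i] ≤ Σ_i P[A_i] ≤ 37·p = 37·(1/444) = 1/12.
Numerically: 1/12 ≈ 0.0833.
Is 1/12 < 1? YES.
Since P[∪ A_i] ≤ 1/12 < 1, the complement has P[∩ A_i^c] ≥ 1 − 1/12 = 11/12 > 0, so some outcome avoids every A_i.

37·p = 1/12 ≈ 0.0833; existence CERTIFIED by the union bound.


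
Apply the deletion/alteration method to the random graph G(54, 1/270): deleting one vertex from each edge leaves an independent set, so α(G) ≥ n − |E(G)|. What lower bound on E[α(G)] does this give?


E[|E(G)|] = C(54, 2)·p = 1431 · (1/270) = 53/10.
E[α(G)] ≥ n − E[|E(G)|] = 54 − 53/10 = 487/10.
Numerically: ≈ 48.7000.
(This is only a lower bound; the true E[α(G)] may be larger.)

E[α(G)] ≥ 487/10 ≈ 48.7000.


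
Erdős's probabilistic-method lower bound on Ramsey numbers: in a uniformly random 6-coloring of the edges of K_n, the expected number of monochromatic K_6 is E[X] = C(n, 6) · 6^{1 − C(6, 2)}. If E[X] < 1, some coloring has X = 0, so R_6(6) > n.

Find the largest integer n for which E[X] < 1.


We need C(n, 6) · 6^{1 − 15} < 1, i.e. C(n, 6) < 6^{15 − 1} = 78364164096.
Check values of n near the boundary:
  n = 193: C(193, 6) = 66364016544; 66364016544 < 78364164096? YES
  n = 194: C(194, 6) = 68482017072; 68482017072 < 78364164096? YES
  n = 195: C(195, 6) = 70656049360; 70656049360 < 78364164096? YES
  n = 196: C(196, 6) = 72887293024; 72887293024 < 78364164096? YES
  n = 197: C(197, 6) = 75176946208; 75176946208 < 78364164096? YES
  n = 198: C(198, 6) = 77526225777; 77526225777 < 78364164096? YES
  n = 199: C(199, 6) = 79936367511; 79936367511 < 78364164096? NO
  n = 200: C(200, 6) = 82408626300; 82408626300 < 78364164096? NO
  n = 201: C(201, 6) = 84944276340; 84944276340 < 78364164096? NO
The largest n with C(n, 6) < 78364164096 is n = 198 (where E[X] = 25842075259/26121388032 ≈ 0.989307). Hence R_6(6) > 198, i.e. R_6(6) ≥ 199.

Largest n = 198; hence R_6(6) > 198.


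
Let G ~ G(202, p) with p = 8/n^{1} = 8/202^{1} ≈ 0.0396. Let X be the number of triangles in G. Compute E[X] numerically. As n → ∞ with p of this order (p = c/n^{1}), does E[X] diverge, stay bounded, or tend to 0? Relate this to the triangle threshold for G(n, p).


Number of potential triangles: C(202, 3) = 1353400.
Each occurs with probability p³ ≈ (0.0396)³ ≈ 6.211777e-05.
By linearity: E[X] = C(202, 3)·p³ ≈ 1353400 · 6.211777e-05 ≈ 84.0702.
Here α = 1, so p = 8/n is exactly at the triangle threshold p ~ 1/n. Asymptotically E[X] → c³/6 = 8³/6 = 256/3 ≈ 85.3333, a bounded constant. In this regime the triangle count is asymptotically Poisson(c³/6).

E[X] ≈ 84.0702; in regime p = Θ(1/n^{1}) E[X] stays bounded (at the triangle threshold p ~ 1/n).


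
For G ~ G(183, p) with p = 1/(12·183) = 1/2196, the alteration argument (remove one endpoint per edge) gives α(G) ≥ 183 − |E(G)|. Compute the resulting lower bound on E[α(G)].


E[|E(G)|] = C(183, 2)·p = 16653 · (1/2196) = 91/12.
E[α(G)] ≥ n − E[|E(G)|] = 183 − 91/12 = 2105/12.
Numerically: ≈ 175.41667.
(This is only a lower bound; the true E[α(G)] may be larger.)

E[α(G)] ≥ 2105/12 ≈ 175.41667.


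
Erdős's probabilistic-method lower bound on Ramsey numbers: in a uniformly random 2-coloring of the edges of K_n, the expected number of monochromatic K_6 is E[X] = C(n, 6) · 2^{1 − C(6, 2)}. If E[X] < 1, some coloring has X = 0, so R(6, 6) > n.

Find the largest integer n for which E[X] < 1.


We need C(n, 6) · 2^{1 − 15} < 1, i.e. C(n, 6) < 2^{15 − 1} = 16384.
Check values of n near the boundary:
  n = 11: C(11, 6) = 462; 462 < 16384? YES
  n = 12: C(12, 6) = 924; 924 < 16384? YES
  n = 13: C(13, 6) = 1716; 1716 < 16384? YES
  n = 14: C(14, 6) = 3003; 3003 < 16384? YES
  n = 15: C(15, 6) = 5005; 5005 < 16384? YES
  n = 16: C(16, 6) = 8008; 8008 < 16384? YES
  n = 17: C(17, 6) = 12376; 12376 < 16384? YES
  n = 18: C(18, 6) = 18564; 18564 < 16384? NO
The largest n with C(n, 6) < 16384 is n = 17 (where E[X] = 1547/2048 ≈ 0.755). Hence R(6, 6) > 17, i.e. R(6, 6) ≥ 18.

Largest n = 17; hence R(6, 6) > 17.


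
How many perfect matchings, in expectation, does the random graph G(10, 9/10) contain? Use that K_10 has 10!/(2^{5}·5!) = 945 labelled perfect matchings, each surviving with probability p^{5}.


K_10 has 10!/(2^{5}·5!) = 945 labelled perfect matchings.
For each such perfect matching H, let X_H = 1 if all 5 edges of H are present in G. Then P[X_H = 1] = p^{5} = (9/10)^{5} = 59049/100000.
Summing the indicators: E[X] = Σ_H E[X_H] = 945 · p^{5} = 945 · 59049/100000 = 11160261/20000.
Numerically: E[X] ≈ 558.

E[X] = 945 · (9/10)^{5} = 11160261/20000 ≈ 558.


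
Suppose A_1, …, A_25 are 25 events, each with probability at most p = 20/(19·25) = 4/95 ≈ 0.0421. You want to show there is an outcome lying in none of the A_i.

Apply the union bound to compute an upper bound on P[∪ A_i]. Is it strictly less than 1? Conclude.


Union bound: P[∪_{i=1}^{25} A_i] ≤ Σ_i P[A_i] ≤ 25·p = 25·(4/95) = 20/19.
Numerically: 20/19 ≈ 1.0526.
Is 20/19 < 1? NO.
Since the bound 20/19 is ≥ 1, the union bound is uninformative here; it does NOT by itself certify existence.

25·p = 20/19 ≈ 1.0526; existence NOT certified by the union bound.


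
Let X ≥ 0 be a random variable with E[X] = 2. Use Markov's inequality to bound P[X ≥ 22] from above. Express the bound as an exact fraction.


μ = E[X] = 2, a = 22.
Markov: P[X ≥ 22] ≤ μ/a = (2)/22 = 1/11.
Numerically: ≈ 0.090909.
(Since a = 22 > μ = 2.000000, the bound 1/11 is < 1 and informative.)

P[X ≥ 22] ≤ 1/11 ≈ 0.090909.


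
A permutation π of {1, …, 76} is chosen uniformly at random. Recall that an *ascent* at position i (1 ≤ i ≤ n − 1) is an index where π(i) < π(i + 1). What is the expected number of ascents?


Write X = Σ X_I over i = 1, …, 75, with X_I the indicator of one ascent.
There are 75 indicators.
For each fixed i, the pair (π(i), π(i+1)) is a uniformly random ordered pair of distinct values from {1, …, 76}; by symmetry P[π(i) < π(i+1)] = 1/2.
By linearity: E[X] = 75 · (1/2) = (76 − 1) · (1/2) = 75/2 ≈ 37.500.

E[X] = 75/2 = 37.500.


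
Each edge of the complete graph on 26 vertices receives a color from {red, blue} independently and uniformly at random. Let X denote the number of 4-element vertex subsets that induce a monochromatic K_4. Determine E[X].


Let X = Σ_S X_S over the C(26, 4) = 14950 subsets S of size 4, where X_S = 1 if the K_4 on S is monochromatic.
For a fixed S, the K_4 on S has C(4, 2) = 6 edges. P[all 6 edges red] = (1/2)^6, and likewise for blue, so P[monochromatic] = 2·(1/2)^6 = 2^{1 − 6} = 1/32.
By linearity: E[X] = C(26, 4) · 2^{1 − 6} = 14950 · 1/32 = 7475/16.
Numerically: E[X] ≈ 467.1875.

E[X] = C(26,4)·2^(1−C(4,2)) = 7475/16 ≈ 467.1875.


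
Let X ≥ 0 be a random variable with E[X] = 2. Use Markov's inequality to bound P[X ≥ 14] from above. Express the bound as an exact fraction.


μ = E[X] = 2, a = 14.
Markov: P[X ≥ 14] ≤ μ/a = (2)/14 = 1/7.
Numerically: ≈ 0.143.
(Since a = 14 > μ = 2.000, the bound 1/7 is < 1 and informative.)

P[X ≥ 14] ≤ 1/7 ≈ 0.143.


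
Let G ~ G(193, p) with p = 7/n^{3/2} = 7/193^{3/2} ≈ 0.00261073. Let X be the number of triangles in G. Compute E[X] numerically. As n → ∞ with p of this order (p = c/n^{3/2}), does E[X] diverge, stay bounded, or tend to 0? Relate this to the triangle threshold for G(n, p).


Number of potential triangles: C(193, 3) = 1179616.
Each occurs with probability p³ ≈ (0.00261073)³ ≈ 1.77945180e-08.
By linearity: E[X] = C(193, 3)·p³ ≈ 1179616 · 1.77945180e-08 ≈ 0.020991.
Since α = 3/2 > 1, p = c/n^{3/2} = o(1/n) is below the triangle threshold p ~ 1/n. Asymptotically E[X] ~ (c³/6)·n^{3(1−α)} = (7³/6)·n^{-1.5} → 0, so by Markov's inequality G has no triangles w.h.p.

E[X] ≈ 0.020991; in regime p = Θ(1/n^{3/2}) E[X] tends to 0 (below the triangle threshold p ~ 1/n).


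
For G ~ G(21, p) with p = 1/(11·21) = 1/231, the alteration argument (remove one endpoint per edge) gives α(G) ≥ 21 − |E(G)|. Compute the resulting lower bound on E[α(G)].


E[|E(G)|] = C(21, 2)·p = 210 · (1/231) = 10/11.
E[α(G)] ≥ n − E[|E(G)|] = 21 − 10/11 = 221/11.
Numerically: ≈ 20.0909.
(This is only a lower bound; the true E[α(G)] may be larger.)

E[α(G)] ≥ 221/11 ≈ 20.0909.


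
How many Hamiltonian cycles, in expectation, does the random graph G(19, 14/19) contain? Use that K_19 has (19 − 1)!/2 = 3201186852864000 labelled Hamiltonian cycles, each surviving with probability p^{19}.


K_19 has (19 − 1)!/2 = 3201186852864000 labelled Hamiltonian cycles.
For each such Hamiltonian cycle H, let X_H = 1 if all 19 edges of H are present in G. Then P[X_H = 1] = p^{19} = (14/19)^{19} = 5976303958948914397184/1978419655660313589123979.
By linearity of expectation: E[X] = Σ_H E[X_H] = 3201186852864000 · p^{19} = 3201186852864000 · 5976303958948914397184/1978419655660313589123979 = 19131265662106339128470788663934976000/1978419655660313589123979.
Numerically: E[X] ≈ 9.67e+12.

E[X] = 3201186852864000 · (14/19)^{19} = 19131265662106339128470788663934976000/1978419655660313589123979 ≈ 9.67e+12.


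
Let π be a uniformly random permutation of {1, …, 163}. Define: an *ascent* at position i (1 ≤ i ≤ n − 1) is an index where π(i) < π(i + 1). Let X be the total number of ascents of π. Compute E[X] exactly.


Write X = Σ X_I over i = 1, …, 162, with X_I the indicator of one ascent.
There are 162 indicators.
For each fixed i, the pair (π(i), π(i+1)) is a uniformly random ordered pair of distinct values from {1, …, 163}; by symmetry P[π(i) < π(i+1)] = 1/2.
By linearity: E[X] = 162 · (1/2) = (163 − 1) · (1/2) = 81 ≈ 81.00000.

E[X] = 81 = 81.00000.


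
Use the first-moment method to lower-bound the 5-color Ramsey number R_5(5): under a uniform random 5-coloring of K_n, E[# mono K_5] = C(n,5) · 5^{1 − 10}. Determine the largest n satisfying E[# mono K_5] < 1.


We need C(n, 5) · 5^{1 − 10} < 1, i.e. C(n, 5) < 5^{10 − 1} = 1953125.
Check values of n near the boundary:
  n = 46: C(46, 5) = 1370754; 1370754 < 1953125? YES
  n = 47: C(47, 5) = 1533939; 1533939 < 1953125? YES
  n = 48: C(48, 5) = 1712304; 1712304 < 1953125? YES
  n = 49: C(49, 5) = 1906884; 1906884 < 1953125? YES
  n = 50: C(50, 5) = 2118760; 2118760 < 1953125? NO
  n = 51: C(51, 5) = 2349060; 2349060 < 1953125? NO
The largest n with C(n, 5) < 1953125 is n = 49 (where E[X] = 1906884/1953125 ≈ 0.9763246). Hence R_5(5) > 49, i.e. R_5(5) ≥ 50.

Largest n = 49; hence R_5(5) > 49.


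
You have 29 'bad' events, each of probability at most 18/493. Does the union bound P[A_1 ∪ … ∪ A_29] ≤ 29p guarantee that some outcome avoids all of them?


Union bound: P[∪_{i=1}^{29} A_i] ≤ Σ_i P[A_i] ≤ 29·p = 29·(18/493) = 18/17.
Numerically: 18/17 ≈ 1.0588.
Is 18/17 < 1? NO.
Since the bound 18/17 is ≥ 1, the union bound is uninformative here; it does NOT by itself certify existence.

29·p = 18/17 ≈ 1.0588; existence NOT certified by the union bound.


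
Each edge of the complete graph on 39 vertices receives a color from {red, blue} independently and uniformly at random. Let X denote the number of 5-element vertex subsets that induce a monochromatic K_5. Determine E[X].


Let X = Σ_S X_S over the C(39, 5) = 575757 subsets S of size 5, where X_S = 1 if the K_5 on S is monochromatic.
For a fixed S, the K_5 on S has C(5, 2) = 10 edges. P[all 10 edges red] = (1/2)^10, and likewise for blue, so P[monochromatic] = 2·(1/2)^10 = 2^{1 − 10} = 1/512.
Summing: E[X] = C(39, 5) · 2^{1 − 10} = 575757 · 1/512 = 575757/512.
Numerically: E[X] ≈ 1124.525391.

E[X] = C(39,5)·2^(1−C(5,2)) = 575757/512 ≈ 1124.525391.


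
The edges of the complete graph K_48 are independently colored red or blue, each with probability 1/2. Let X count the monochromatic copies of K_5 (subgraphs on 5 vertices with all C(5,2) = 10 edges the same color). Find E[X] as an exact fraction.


Let X = Σ_S X_S over the C(48, 5) = 1712304 subsets S of size 5, where X_S = 1 if the K_5 on S is monochromatic.
For a fixed S, the K_5 on S has C(5, 2) = 10 edges. P[all 10 edges red] = (1/2)^10, and likewise for blue, so P[monochromatic] = 2·(1/2)^10 = 2^{1 − 10} = 1/512.
By linearity of expectation: E[X] = C(48, 5) · 2^{1 − 10} = 1712304 · 1/512 = 107019/32.
Numerically: E[X] ≈ 3344.3438.

E[X] = C(48,5)·2^(1−C(5,2)) = 107019/32 ≈ 3344.3438.


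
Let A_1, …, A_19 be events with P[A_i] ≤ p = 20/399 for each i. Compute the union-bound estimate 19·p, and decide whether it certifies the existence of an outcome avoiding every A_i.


Union bound: P[∪_{i=1}^{19} A_i] ≤ Σ_i P[A_i] ≤ 19·p = 19·(20/399) = 20/21.
Numerically: 20/21 ≈ 0.9523810.
Is 20/21 < 1? YES.
Since P[∪ A_i] ≤ 20/21 < 1, the complement has P[∩ A_i^c] ≥ 1 − 20/21 = 1/21 > 0, so some outcome avoids every A_i.

19·p = 20/21 ≈ 0.9523810; existence CERTIFIED by the union bound.


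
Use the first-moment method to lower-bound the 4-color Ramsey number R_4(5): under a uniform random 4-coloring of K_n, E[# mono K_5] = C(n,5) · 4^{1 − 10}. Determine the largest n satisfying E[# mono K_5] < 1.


We need C(n, 5) · 4^{1 − 10} < 1, i.e. C(n, 5) < 4^{10 − 1} = 262144.
Check values of n near the boundary:
  n = 27: C(27, 5) = 80730; 80730 < 262144? YES
  n = 28: C(28, 5) = 98280; 98280 < 262144? YES
  n = 29: C(29, 5) = 118755; 118755 < 262144? YES
  n = 30: C(30, 5) = 142506; 142506 < 262144? YES
  n = 31: C(31, 5) = 169911; 169911 < 262144? YES
  n = 32: C(32, 5) = 201376; 201376 < 262144? YES
  n = 33: C(33, 5) = 237336; 237336 < 262144? YES
  n = 34: C(34, 5) = 278256; 278256 < 262144? NO
  n = 35: C(35, 5) = 324632; 324632 < 262144? NO
  n = 36: C(36, 5) = 376992; 376992 < 262144? NO
The largest n with C(n, 5) < 262144 is n = 33 (where E[X] = 29667/32768 ≈ 0.9053650). Hence R_4(5) > 33, i.e. R_4(5) ≥ 34.

Largest n = 33; hence R_4(5) > 33.


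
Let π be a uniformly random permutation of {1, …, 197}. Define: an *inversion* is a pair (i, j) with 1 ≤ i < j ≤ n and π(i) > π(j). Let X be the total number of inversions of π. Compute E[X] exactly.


Write X = Σ X_I over the C(197, 2) = 19306 pairs i < j, with X_I the indicator of one inversion.
There are 19306 indicators.
For each fixed pair i < j, the values π(i) and π(j) are two distinct elements of {1, …, 197} in uniformly random order; by symmetry P[π(i) > π(j)] = 1/2.
By linearity: E[X] = 19306 · (1/2) = C(197, 2) · (1/2) = 19306/2 = 9653 ≈ 9653.00000.

E[X] = 9653 = 9653.00000.


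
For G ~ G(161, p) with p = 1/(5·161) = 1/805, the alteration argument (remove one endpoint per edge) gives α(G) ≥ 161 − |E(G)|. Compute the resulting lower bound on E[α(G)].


E[|E(G)|] = C(161, 2)·p = 12880 · (1/805) = 16.
E[α(G)] ≥ n − E[|E(G)|] = 161 − 16 = 145.
Numerically: ≈ 145.0000.
(This is only a lower bound; the true E[α(G)] may be larger.)

E[α(G)] ≥ 145 ≈ 145.0000.


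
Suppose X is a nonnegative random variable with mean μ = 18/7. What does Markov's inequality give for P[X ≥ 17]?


μ = E[X] = 18/7, a = 17.
Markov: P[X ≥ 17] ≤ μ/a = (18/7)/17 = 18/119.
Numerically: ≈ 0.15126.
(Since a = 17 > μ = 2.57143, the bound 18/119 is < 1 and informative.)

P[X ≥ 17] ≤ 18/119 ≈ 0.15126.


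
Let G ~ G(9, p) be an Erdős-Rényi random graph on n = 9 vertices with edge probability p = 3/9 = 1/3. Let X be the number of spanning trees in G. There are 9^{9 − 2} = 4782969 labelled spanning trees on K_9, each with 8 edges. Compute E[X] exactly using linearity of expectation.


K_9 has 9^{9 − 2} = 4782969 labelled spanning trees.
For each such spanning tree H, let X_H = 1 if all 8 edges of H are present in G. Then P[X_H = 1] = p^{8} = (1/3)^{8} = 1/6561.
Summing the indicators: E[X] = Σ_H E[X_H] = 4782969 · p^{8} = 4782969 · 1/6561 = 729.
Numerically: E[X] ≈ 729.

E[X] = 4782969 · (1/3)^{8} = 729 ≈ 729.


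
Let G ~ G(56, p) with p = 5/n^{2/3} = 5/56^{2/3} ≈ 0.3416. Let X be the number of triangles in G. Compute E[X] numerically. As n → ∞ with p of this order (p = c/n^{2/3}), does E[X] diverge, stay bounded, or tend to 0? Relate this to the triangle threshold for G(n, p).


Number of potential triangles: C(56, 3) = 27720.
Each occurs with probability p³ ≈ (0.3416)³ ≈ 3.985969e-02.
By linearity: E[X] = C(56, 3)·p³ ≈ 27720 · 3.985969e-02 ≈ 1104.9107.
Since α = 2/3 < 1, p = c/n^{2/3} ≫ 1/n is above the triangle threshold p ~ 1/n. Asymptotically E[X] ~ (c³/6)·n^{3(1−α)} = (5³/6)·n^{1} → ∞; triangles are abundant w.h.p.

E[X] ≈ 1104.9107; in regime p = Θ(1/n^{2/3}) E[X] diverges (above the triangle threshold p ~ 1/n).


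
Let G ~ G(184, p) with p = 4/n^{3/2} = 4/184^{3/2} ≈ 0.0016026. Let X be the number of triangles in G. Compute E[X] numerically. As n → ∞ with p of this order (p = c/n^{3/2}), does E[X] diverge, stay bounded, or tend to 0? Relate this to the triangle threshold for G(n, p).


Number of potential triangles: C(184, 3) = 1021384.
Each occurs with probability p³ ≈ (0.0016026)³ ≈ 4.1162313e-09.
By linearity: E[X] = C(184, 3)·p³ ≈ 1021384 · 4.1162313e-09 ≈ 0.00420.
Since α = 3/2 > 1, p = c/n^{3/2} = o(1/n) is below the triangle threshold p ~ 1/n. Asymptotically E[X] ~ (c³/6)·n^{3(1−α)} = (4³/6)·n^{-1.5} → 0, so by Markov's inequality G has no triangles w.h.p.

E[X] ≈ 0.00420; in regime p = Θ(1/n^{3/2}) E[X] tends to 0 (below the triangle threshold p ~ 1/n).


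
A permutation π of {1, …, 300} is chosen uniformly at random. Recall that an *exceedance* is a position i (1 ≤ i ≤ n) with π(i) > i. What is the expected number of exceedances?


Write X = Σ_{i=1}^{300} X_i, where X_i = 1_{π(i) > i}.
For each fixed i, π(i) is uniform over {1, …, 300} (marginal of a uniform permutation), so P[π(i) > i] = (n − i)/n. Summing: Σ_{i=1}^{300} (n − i)/n = (0 + 1 + … + 299)/300 = 300(300 − 1)/(2·300) = (300 − 1)/2.
Hence E[X] = Σ_{i=1}^{300} (300 − i)/300 = 299/2 ≈ 149.50000.

E[X] = 299/2 = 149.50000.


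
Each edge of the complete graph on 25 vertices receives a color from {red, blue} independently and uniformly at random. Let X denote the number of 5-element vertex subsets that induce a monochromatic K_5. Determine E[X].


Let X = Σ_S X_S over the C(25, 5) = 53130 subsets S of size 5, where X_S = 1 if the K_5 on S is monochromatic.
For a fixed S, the K_5 on S has C(5, 2) = 10 edges. P[all 10 edges red] = (1/2)^10, and likewise for blue, so P[monochromatic] = 2·(1/2)^10 = 2^{1 − 10} = 1/512.
By linearity: E[X] = C(25, 5) · 2^{1 − 10} = 53130 · 1/512 = 26565/256.
Numerically: E[X] ≈ 103.769531.

E[X] = C(25,5)·2^(1−C(5,2)) = 26565/256 ≈ 103.769531.


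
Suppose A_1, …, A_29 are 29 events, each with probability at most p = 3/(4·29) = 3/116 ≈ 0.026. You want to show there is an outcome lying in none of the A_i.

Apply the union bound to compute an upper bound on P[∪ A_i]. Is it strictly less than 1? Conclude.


Union bound: P[∪_{i=1}^{29} A_i] ≤ Σ_i P[A_i] ≤ 29·p = 29·(3/116) = 3/4.
Numerically: 3/4 ≈ 0.750.
Is 3/4 < 1? YES.
Since P[∪ A_i] ≤ 3/4 < 1, the complement has P[∩ A_i^c] ≥ 1 − 3/4 = 1/4 > 0, so some outcome avoids every A_i.

29·p = 3/4 ≈ 0.750; existence CERTIFIED by the union bound.


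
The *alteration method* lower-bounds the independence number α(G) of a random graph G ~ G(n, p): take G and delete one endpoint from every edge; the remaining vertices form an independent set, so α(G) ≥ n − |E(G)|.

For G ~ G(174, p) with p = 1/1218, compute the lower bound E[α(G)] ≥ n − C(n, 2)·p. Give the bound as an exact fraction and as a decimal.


E[|E(G)|] = C(174, 2)·p = 15051 · (1/1218) = 173/14.
E[α(G)] ≥ n − E[|E(G)|] = 174 − 173/14 = 2263/14.
Numerically: ≈ 161.643.
(This is only a lower bound; the true E[α(G)] may be larger.)

E[α(G)] ≥ 2263/14 ≈ 161.643.


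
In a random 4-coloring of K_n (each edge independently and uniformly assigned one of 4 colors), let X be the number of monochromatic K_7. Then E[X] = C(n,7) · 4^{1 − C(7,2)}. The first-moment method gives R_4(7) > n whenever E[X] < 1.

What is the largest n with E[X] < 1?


We need C(n, 7) · 4^{1 − 21} < 1, i.e. C(n, 7) < 4^{21 − 1} = 1099511627776.
Check values of n near the boundary:
  n = 179: C(179, 7) = 1037437234460; 1037437234460 < 1099511627776? YES
  n = 180: C(180, 7) = 1079414463600; 1079414463600 < 1099511627776? YES
  n = 181: C(181, 7) = 1122839183400; 1122839183400 < 1099511627776? NO
  n = 182: C(182, 7) = 1167752750736; 1167752750736 < 1099511627776? NO
The largest n with C(n, 7) < 1099511627776 is n = 180 (where E[X] = 67463403975/68719476736 ≈ 0.981722). Hence R_4(7) > 180, i.e. R_4(7) ≥ 181.

Largest n = 180; hence R_4(7) > 180.


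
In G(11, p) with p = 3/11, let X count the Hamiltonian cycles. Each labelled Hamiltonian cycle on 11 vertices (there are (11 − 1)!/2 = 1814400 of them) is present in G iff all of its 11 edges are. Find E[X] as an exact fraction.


K_11 has (11 − 1)!/2 = 1814400 labelled Hamiltonian cycles.
For each such Hamiltonian cycle H, let X_H = 1 if all 11 edges of H are present in G. Then P[X_H = 1] = p^{11} = (3/11)^{11} = 177147/285311670611.
By linearity: E[X] = Σ_H E[X_H] = 1814400 · p^{11} = 1814400 · 177147/285311670611 = 321415516800/285311670611.
Numerically: E[X] ≈ 1.13.

E[X] = 1814400 · (3/11)^{11} = 321415516800/285311670611 ≈ 1.13.


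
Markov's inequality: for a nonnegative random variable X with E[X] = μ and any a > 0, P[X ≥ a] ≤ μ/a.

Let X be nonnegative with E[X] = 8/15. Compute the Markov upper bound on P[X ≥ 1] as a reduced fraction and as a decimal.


μ = E[X] = 8/15, a = 1.
Markov: P[X ≥ 1] ≤ μ/a = (8/15)/1 = 8/15.
Numerically: ≈ 0.53333.
(Since a = 1 > μ = 0.53333, the bound 8/15 is < 1 and informative.)

P[X ≥ 1] ≤ 8/15 ≈ 0.53333.
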